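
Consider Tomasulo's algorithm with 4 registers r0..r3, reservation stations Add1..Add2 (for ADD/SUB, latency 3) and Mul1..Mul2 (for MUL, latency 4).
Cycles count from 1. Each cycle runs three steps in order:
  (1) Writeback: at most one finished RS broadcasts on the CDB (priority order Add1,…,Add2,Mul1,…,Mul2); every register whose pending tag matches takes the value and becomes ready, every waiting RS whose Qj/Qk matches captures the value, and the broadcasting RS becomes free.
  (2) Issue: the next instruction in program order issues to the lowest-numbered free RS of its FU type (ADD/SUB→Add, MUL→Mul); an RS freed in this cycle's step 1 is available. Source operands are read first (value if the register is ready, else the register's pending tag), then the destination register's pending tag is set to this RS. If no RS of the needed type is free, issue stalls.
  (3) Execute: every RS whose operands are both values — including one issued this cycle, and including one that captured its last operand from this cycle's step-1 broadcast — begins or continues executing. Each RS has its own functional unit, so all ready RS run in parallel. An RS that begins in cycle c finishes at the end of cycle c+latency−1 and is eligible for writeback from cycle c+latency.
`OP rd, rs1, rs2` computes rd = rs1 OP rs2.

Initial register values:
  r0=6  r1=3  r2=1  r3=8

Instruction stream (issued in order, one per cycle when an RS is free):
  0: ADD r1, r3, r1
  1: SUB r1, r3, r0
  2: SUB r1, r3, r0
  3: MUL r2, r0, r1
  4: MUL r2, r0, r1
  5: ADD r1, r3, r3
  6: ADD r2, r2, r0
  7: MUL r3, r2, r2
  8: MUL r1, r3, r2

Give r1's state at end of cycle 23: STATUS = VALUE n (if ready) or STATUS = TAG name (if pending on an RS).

c1: issue ADD r1<-Add1 | r0:6,r1:Add1,r2:1,r3:8
c2: issue SUB r1<-Add2 | r0:6,r1:Add2,r2:1,r3:8
c3: stall | r0:6,r1:Add2,r2:1,r3:8
c4: CDB Add1=11; issue SUB r1<-Add1 | r0:6,r1:Add1,r2:1,r3:8
c5: CDB Add2=2; issue MUL r2<-Mul1 | r0:6,r1:Add1,r2:Mul1,r3:8
c6: issue MUL r2<-Mul2 | r0:6,r1:Add1,r2:Mul2,r3:8
c7: CDB Add1=2; issue ADD r1<-Add1 | r0:6,r1:Add1,r2:Mul2,r3:8
c8: issue ADD r2<-Add2 | r0:6,r1:Add1,r2:Add2,r3:8
c9: stall | r0:6,r1:Add1,r2:Add2,r3:8
c10: CDB Add1=16; stall | r0:6,r1:16,r2:Add2,r3:8
c11: CDB Mul1=12; issue MUL r3<-Mul1 | r0:6,r1:16,r2:Add2,r3:Mul1
c12: CDB Mul2=12; issue MUL r1<-Mul2 | r0:6,r1:Mul2,r2:Add2,r3:Mul1
c13: - | r0:6,r1:Mul2,r2:Add2,r3:Mul1
c14: - | r0:6,r1:Mul2,r2:Add2,r3:Mul1
c15: CDB Add2=18 | r0:6,r1:Mul2,r2:18,r3:Mul1
c16: - | r0:6,r1:Mul2,r2:18,r3:Mul1
c17: - | r0:6,r1:Mul2,r2:18,r3:Mul1
c18: - | r0:6,r1:Mul2,r2:18,r3:Mul1
c19: CDB Mul1=324 | r0:6,r1:Mul2,r2:18,r3:324
c20: - | r0:6,r1:Mul2,r2:18,r3:324
c21: - | r0:6,r1:Mul2,r2:18,r3:324
c22: - | r0:6,r1:Mul2,r2:18,r3:324
c23: CDB Mul2=5832 | r0:6,r1:5832,r2:18,r3:324

STATUS = VALUE 5832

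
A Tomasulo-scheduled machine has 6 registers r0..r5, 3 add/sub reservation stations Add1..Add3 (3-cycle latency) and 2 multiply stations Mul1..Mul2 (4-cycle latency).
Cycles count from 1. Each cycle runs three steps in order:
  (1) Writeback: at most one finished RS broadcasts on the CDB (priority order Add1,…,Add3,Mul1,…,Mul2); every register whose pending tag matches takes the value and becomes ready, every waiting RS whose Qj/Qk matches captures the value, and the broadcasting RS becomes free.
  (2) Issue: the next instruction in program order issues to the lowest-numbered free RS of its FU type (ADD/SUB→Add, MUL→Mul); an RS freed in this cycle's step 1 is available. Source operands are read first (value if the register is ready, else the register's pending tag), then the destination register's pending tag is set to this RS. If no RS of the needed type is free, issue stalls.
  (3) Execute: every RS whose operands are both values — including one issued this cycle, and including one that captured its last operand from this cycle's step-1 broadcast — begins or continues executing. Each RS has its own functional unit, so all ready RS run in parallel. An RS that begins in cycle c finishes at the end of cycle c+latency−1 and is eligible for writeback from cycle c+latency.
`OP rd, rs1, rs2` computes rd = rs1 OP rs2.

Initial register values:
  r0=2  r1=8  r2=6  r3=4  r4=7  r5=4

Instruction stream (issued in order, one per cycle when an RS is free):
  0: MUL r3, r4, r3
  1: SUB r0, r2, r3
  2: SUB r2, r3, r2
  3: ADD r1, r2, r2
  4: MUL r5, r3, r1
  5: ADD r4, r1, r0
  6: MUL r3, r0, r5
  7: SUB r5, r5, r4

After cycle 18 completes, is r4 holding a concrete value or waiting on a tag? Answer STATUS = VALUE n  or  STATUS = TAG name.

STATUS = VALUE 22

  c1: issue MUL r3<-Mul1  regs: r0:2,r1:8,r2:6,r3:Mul1,r4:7,r5:4
  c2: issue SUB r0<-Add1  regs: r0:Add1,r1:8,r2:6,r3:Mul1,r4:7,r5:4
  c3: issue SUB r2<-Add2  regs: r0:Add1,r1:8,r2:Add2,r3:Mul1,r4:7,r5:4
  c4: issue ADD r1<-Add3  regs: r0:Add1,r1:Add3,r2:Add2,r3:Mul1,r4:7,r5:4
  c5: CDB Mul1=28; issue MUL r5<-Mul1  regs: r0:Add1,r1:Add3,r2:Add2,r3:28,r4:7,r5:Mul1
  c6: stall  regs: r0:Add1,r1:Add3,r2:Add2,r3:28,r4:7,r5:Mul1
  c7: stall  regs: r0:Add1,r1:Add3,r2:Add2,r3:28,r4:7,r5:Mul1
  c8: CDB Add1=-22; issue ADD r4<-Add1  regs: r0:-22,r1:Add3,r2:Add2,r3:28,r4:Add1,r5:Mul1
  c9: CDB Add2=22; issue MUL r3<-Mul2  regs: r0:-22,r1:Add3,r2:22,r3:Mul2,r4:Add1,r5:Mul1
  c10: issue SUB r5<-Add2  regs: r0:-22,r1:Add3,r2:22,r3:Mul2,r4:Add1,r5:Add2
  c11: -  regs: r0:-22,r1:Add3,r2:22,r3:Mul2,r4:Add1,r5:Add2
  c12: CDB Add3=44  regs: r0:-22,r1:44,r2:22,r3:Mul2,r4:Add1,r5:Add2
  c13: -  regs: r0:-22,r1:44,r2:22,r3:Mul2,r4:Add1,r5:Add2
  c14: -  regs: r0:-22,r1:44,r2:22,r3:Mul2,r4:Add1,r5:Add2
  c15: CDB Add1=22  regs: r0:-22,r1:44,r2:22,r3:Mul2,r4:22,r5:Add2
  c16: CDB Mul1=1232  regs: r0:-22,r1:44,r2:22,r3:Mul2,r4:22,r5:Add2
  c17: -  regs: r0:-22,r1:44,r2:22,r3:Mul2,r4:22,r5:Add2
  c18: -  regs: r0:-22,r1:44,r2:22,r3:Mul2,r4:22,r5:Add2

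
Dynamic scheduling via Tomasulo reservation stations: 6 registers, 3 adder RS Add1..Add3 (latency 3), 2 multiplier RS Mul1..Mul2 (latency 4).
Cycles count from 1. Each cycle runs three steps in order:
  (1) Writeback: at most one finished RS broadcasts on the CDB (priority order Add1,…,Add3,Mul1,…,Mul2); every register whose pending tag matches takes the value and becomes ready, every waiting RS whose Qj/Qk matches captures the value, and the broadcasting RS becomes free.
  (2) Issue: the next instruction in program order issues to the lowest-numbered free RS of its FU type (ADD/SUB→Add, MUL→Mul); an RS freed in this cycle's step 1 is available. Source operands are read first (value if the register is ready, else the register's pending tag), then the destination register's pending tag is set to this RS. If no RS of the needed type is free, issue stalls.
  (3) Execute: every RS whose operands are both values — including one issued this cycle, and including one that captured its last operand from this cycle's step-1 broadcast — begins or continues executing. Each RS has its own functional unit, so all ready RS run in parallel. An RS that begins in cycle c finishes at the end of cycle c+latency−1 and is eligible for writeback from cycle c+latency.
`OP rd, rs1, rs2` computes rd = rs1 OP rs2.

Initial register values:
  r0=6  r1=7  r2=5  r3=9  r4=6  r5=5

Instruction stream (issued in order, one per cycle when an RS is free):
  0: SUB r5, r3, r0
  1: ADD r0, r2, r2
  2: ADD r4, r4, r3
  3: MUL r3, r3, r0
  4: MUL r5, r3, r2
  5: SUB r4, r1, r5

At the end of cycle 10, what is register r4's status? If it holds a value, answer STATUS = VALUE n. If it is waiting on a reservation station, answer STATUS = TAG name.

c1: issue SUB r5<-Add1 | r0:6,r1:7,r2:5,r3:9,r4:6,r5:Add1
c2: issue ADD r0<-Add2 | r0:Add2,r1:7,r2:5,r3:9,r4:6,r5:Add1
c3: issue ADD r4<-Add3 | r0:Add2,r1:7,r2:5,r3:9,r4:Add3,r5:Add1
c4: CDB Add1=3; issue MUL r3<-Mul1 | r0:Add2,r1:7,r2:5,r3:Mul1,r4:Add3,r5:3
c5: CDB Add2=10; issue MUL r5<-Mul2 | r0:10,r1:7,r2:5,r3:Mul1,r4:Add3,r5:Mul2
c6: CDB Add3=15; issue SUB r4<-Add1 | r0:10,r1:7,r2:5,r3:Mul1,r4:Add1,r5:Mul2
c7: - | r0:10,r1:7,r2:5,r3:Mul1,r4:Add1,r5:Mul2
c8: - | r0:10,r1:7,r2:5,r3:Mul1,r4:Add1,r5:Mul2
c9: CDB Mul1=90 | r0:10,r1:7,r2:5,r3:90,r4:Add1,r5:Mul2
c10: - | r0:10,r1:7,r2:5,r3:90,r4:Add1,r5:Mul2

STATUS = TAG Add1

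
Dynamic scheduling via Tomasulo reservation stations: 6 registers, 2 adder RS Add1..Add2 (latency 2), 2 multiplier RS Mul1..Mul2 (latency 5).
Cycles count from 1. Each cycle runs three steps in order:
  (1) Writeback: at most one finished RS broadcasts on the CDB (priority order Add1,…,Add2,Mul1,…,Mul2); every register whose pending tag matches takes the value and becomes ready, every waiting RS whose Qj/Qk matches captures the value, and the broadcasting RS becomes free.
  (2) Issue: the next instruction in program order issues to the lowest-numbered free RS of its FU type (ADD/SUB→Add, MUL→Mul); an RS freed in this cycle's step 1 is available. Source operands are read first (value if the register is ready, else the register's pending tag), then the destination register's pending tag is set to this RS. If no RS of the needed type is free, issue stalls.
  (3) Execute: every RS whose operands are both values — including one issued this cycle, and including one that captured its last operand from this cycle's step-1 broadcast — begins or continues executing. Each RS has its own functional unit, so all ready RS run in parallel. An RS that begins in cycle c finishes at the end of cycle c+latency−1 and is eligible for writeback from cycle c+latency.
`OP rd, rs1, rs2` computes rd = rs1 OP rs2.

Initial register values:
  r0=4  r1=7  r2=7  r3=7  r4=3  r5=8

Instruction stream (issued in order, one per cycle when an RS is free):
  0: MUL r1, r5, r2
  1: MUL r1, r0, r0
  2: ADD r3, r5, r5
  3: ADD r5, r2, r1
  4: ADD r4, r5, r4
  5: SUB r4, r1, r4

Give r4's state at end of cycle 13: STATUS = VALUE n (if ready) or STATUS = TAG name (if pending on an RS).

  c1: issue MUL r1<-Mul1  regs: r0:4,r1:Mul1,r2:7,r3:7,r4:3,r5:8
  c2: issue MUL r1<-Mul2  regs: r0:4,r1:Mul2,r2:7,r3:7,r4:3,r5:8
  c3: issue ADD r3<-Add1  regs: r0:4,r1:Mul2,r2:7,r3:Add1,r4:3,r5:8
  c4: issue ADD r5<-Add2  regs: r0:4,r1:Mul2,r2:7,r3:Add1,r4:3,r5:Add2
  c5: CDB Add1=16; issue ADD r4<-Add1  regs: r0:4,r1:Mul2,r2:7,r3:16,r4:Add1,r5:Add2
  c6: CDB Mul1=56; stall  regs: r0:4,r1:Mul2,r2:7,r3:16,r4:Add1,r5:Add2
  c7: CDB Mul2=16; stall  regs: r0:4,r1:16,r2:7,r3:16,r4:Add1,r5:Add2
  c8: stall  regs: r0:4,r1:16,r2:7,r3:16,r4:Add1,r5:Add2
  c9: CDB Add2=23; issue SUB r4<-Add2  regs: r0:4,r1:16,r2:7,r3:16,r4:Add2,r5:23
  c10: -  regs: r0:4,r1:16,r2:7,r3:16,r4:Add2,r5:23
  c11: CDB Add1=26  regs: r0:4,r1:16,r2:7,r3:16,r4:Add2,r5:23
  c12: -  regs: r0:4,r1:16,r2:7,r3:16,r4:Add2,r5:23
  c13: CDB Add2=-10  regs: r0:4,r1:16,r2:7,r3:16,r4:-10,r5:23

STATUS = VALUE -10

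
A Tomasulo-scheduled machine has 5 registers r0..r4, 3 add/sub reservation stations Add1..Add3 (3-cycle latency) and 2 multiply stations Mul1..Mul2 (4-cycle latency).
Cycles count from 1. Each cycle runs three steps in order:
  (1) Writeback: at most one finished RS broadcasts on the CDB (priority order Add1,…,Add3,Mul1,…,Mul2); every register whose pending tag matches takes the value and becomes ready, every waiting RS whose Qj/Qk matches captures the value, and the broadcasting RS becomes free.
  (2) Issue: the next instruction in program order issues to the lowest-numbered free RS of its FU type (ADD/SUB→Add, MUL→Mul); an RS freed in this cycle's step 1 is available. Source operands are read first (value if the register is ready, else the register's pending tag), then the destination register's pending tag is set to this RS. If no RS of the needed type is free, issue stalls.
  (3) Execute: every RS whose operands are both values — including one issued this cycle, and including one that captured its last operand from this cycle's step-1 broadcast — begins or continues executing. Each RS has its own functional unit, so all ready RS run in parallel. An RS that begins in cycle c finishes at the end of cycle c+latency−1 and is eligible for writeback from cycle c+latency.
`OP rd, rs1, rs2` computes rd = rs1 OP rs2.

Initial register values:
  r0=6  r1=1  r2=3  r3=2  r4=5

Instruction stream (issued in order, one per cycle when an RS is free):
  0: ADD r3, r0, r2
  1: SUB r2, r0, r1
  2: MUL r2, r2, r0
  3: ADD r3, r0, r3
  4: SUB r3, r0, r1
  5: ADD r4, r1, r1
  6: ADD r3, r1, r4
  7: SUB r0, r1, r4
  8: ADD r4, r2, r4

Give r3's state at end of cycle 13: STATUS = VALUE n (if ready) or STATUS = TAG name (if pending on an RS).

  c1: issue ADD r3<-Add1  regs: r0:6,r1:1,r2:3,r3:Add1,r4:5
  c2: issue SUB r2<-Add2  regs: r0:6,r1:1,r2:Add2,r3:Add1,r4:5
  c3: issue MUL r2<-Mul1  regs: r0:6,r1:1,r2:Mul1,r3:Add1,r4:5
  c4: CDB Add1=9; issue ADD r3<-Add1  regs: r0:6,r1:1,r2:Mul1,r3:Add1,r4:5
  c5: CDB Add2=5; issue SUB r3<-Add2  regs: r0:6,r1:1,r2:Mul1,r3:Add2,r4:5
  c6: issue ADD r4<-Add3  regs: r0:6,r1:1,r2:Mul1,r3:Add2,r4:Add3
  c7: CDB Add1=15; issue ADD r3<-Add1  regs: r0:6,r1:1,r2:Mul1,r3:Add1,r4:Add3
  c8: CDB Add2=5; issue SUB r0<-Add2  regs: r0:Add2,r1:1,r2:Mul1,r3:Add1,r4:Add3
  c9: CDB Add3=2; issue ADD r4<-Add3  regs: r0:Add2,r1:1,r2:Mul1,r3:Add1,r4:Add3
  c10: CDB Mul1=30  regs: r0:Add2,r1:1,r2:30,r3:Add1,r4:Add3
  c11: -  regs: r0:Add2,r1:1,r2:30,r3:Add1,r4:Add3
  c12: CDB Add1=3  regs: r0:Add2,r1:1,r2:30,r3:3,r4:Add3
  c13: CDB Add2=-1  regs: r0:-1,r1:1,r2:30,r3:3,r4:Add3

STATUS = VALUE 3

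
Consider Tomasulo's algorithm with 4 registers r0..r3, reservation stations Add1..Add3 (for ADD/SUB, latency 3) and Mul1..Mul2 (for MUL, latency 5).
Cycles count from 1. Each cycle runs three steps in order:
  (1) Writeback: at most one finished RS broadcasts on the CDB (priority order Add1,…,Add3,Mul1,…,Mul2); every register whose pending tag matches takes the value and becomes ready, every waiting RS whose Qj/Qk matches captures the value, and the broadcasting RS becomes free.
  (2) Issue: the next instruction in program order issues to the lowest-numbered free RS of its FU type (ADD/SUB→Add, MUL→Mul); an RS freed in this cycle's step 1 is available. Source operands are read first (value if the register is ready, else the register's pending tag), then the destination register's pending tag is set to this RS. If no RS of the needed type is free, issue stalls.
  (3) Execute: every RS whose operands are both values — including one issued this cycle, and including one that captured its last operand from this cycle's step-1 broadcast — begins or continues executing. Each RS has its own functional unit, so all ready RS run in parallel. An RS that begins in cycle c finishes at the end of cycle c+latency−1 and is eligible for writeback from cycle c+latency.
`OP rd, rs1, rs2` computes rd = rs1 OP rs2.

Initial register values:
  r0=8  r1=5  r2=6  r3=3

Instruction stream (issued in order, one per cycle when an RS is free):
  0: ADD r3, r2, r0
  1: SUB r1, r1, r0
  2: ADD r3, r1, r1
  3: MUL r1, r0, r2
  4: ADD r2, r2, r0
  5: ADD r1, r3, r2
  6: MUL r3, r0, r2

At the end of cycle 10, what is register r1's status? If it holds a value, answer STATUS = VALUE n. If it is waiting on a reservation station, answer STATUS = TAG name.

STATUS = TAG Add2

cycle 1: issue ADD r3<-Add1 // r0:8,r1:5,r2:6,r3:Add1
cycle 2: issue SUB r1<-Add2 // r0:8,r1:Add2,r2:6,r3:Add1
cycle 3: issue ADD r3<-Add3 // r0:8,r1:Add2,r2:6,r3:Add3
cycle 4: CDB Add1=14; issue MUL r1<-Mul1 // r0:8,r1:Mul1,r2:6,r3:Add3
cycle 5: CDB Add2=-3; issue ADD r2<-Add1 // r0:8,r1:Mul1,r2:Add1,r3:Add3
cycle 6: issue ADD r1<-Add2 // r0:8,r1:Add2,r2:Add1,r3:Add3
cycle 7: issue MUL r3<-Mul2 // r0:8,r1:Add2,r2:Add1,r3:Mul2
cycle 8: CDB Add1=14 // r0:8,r1:Add2,r2:14,r3:Mul2
cycle 9: CDB Add3=-6 // r0:8,r1:Add2,r2:14,r3:Mul2
cycle 10: CDB Mul1=48 // r0:8,r1:Add2,r2:14,r3:Mul2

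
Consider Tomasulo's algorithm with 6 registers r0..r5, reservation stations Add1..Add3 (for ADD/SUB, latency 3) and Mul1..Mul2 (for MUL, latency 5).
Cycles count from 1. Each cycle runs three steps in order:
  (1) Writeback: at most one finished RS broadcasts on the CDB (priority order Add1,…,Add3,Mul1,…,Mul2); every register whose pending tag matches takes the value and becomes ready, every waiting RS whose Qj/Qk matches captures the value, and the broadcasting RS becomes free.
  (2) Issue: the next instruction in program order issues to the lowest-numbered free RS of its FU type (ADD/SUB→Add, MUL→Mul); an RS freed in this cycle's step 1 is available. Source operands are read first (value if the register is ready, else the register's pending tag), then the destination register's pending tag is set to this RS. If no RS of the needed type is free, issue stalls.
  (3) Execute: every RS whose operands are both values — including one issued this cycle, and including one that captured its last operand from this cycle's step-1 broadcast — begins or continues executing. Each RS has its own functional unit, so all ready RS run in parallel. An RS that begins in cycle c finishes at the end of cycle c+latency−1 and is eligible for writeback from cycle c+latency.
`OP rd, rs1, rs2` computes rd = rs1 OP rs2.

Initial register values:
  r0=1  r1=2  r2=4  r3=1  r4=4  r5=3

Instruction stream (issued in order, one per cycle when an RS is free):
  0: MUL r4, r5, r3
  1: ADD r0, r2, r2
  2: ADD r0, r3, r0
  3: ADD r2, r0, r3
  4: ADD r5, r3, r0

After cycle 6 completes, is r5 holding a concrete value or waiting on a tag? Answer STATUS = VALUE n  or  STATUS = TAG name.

STATUS = TAG Add1

cycle 1: issue MUL r4<-Mul1 // r0:1,r1:2,r2:4,r3:1,r4:Mul1,r5:3
cycle 2: issue ADD r0<-Add1 // r0:Add1,r1:2,r2:4,r3:1,r4:Mul1,r5:3
cycle 3: issue ADD r0<-Add2 // r0:Add2,r1:2,r2:4,r3:1,r4:Mul1,r5:3
cycle 4: issue ADD r2<-Add3 // r0:Add2,r1:2,r2:Add3,r3:1,r4:Mul1,r5:3
cycle 5: CDB Add1=8; issue ADD r5<-Add1 // r0:Add2,r1:2,r2:Add3,r3:1,r4:Mul1,r5:Add1
cycle 6: CDB Mul1=3 // r0:Add2,r1:2,r2:Add3,r3:1,r4:3,r5:Add1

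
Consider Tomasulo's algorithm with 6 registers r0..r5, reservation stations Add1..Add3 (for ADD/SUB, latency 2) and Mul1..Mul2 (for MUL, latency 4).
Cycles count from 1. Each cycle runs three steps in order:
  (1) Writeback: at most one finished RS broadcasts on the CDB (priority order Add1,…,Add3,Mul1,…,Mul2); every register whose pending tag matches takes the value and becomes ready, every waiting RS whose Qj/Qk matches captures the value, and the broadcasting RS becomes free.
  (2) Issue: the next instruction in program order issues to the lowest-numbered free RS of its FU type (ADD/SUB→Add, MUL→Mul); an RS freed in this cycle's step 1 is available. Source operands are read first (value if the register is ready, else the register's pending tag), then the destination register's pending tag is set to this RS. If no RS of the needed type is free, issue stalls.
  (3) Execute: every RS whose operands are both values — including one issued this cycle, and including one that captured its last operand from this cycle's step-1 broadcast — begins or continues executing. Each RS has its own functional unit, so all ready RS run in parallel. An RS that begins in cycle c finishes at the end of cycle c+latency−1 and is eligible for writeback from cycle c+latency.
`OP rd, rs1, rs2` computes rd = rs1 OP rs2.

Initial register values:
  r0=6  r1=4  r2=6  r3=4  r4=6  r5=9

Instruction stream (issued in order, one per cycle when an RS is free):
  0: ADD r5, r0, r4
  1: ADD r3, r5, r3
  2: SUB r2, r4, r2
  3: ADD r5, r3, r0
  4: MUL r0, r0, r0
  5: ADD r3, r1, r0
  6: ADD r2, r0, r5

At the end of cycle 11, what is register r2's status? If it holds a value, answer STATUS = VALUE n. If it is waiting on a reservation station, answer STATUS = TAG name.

STATUS = TAG Add2

c1: issue ADD r5<-Add1 | r0:6,r1:4,r2:6,r3:4,r4:6,r5:Add1
c2: issue ADD r3<-Add2 | r0:6,r1:4,r2:6,r3:Add2,r4:6,r5:Add1
c3: CDB Add1=12; issue SUB r2<-Add1 | r0:6,r1:4,r2:Add1,r3:Add2,r4:6,r5:12
c4: issue ADD r5<-Add3 | r0:6,r1:4,r2:Add1,r3:Add2,r4:6,r5:Add3
c5: CDB Add1=0; issue MUL r0<-Mul1 | r0:Mul1,r1:4,r2:0,r3:Add2,r4:6,r5:Add3
c6: CDB Add2=16; issue ADD r3<-Add1 | r0:Mul1,r1:4,r2:0,r3:Add1,r4:6,r5:Add3
c7: issue ADD r2<-Add2 | r0:Mul1,r1:4,r2:Add2,r3:Add1,r4:6,r5:Add3
c8: CDB Add3=22 | r0:Mul1,r1:4,r2:Add2,r3:Add1,r4:6,r5:22
c9: CDB Mul1=36 | r0:36,r1:4,r2:Add2,r3:Add1,r4:6,r5:22
c10: - | r0:36,r1:4,r2:Add2,r3:Add1,r4:6,r5:22
c11: CDB Add1=40 | r0:36,r1:4,r2:Add2,r3:40,r4:6,r5:22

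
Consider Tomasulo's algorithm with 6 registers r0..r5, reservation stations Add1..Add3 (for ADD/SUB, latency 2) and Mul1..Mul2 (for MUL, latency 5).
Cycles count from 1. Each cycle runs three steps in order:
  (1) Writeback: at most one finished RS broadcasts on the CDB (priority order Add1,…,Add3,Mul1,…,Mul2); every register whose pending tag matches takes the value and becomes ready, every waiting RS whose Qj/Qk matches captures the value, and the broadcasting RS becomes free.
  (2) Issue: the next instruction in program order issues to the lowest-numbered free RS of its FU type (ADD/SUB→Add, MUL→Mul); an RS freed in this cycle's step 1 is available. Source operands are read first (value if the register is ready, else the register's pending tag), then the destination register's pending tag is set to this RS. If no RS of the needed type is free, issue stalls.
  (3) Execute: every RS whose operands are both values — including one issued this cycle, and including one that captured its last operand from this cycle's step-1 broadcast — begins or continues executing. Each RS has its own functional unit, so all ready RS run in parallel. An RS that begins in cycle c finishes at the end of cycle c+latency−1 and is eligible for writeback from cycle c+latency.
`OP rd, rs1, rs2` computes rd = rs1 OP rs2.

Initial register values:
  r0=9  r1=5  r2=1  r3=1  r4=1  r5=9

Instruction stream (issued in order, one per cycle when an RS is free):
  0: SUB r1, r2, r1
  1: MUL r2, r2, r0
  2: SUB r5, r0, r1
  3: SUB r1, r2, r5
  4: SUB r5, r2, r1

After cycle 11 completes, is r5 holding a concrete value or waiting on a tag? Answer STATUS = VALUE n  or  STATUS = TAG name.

STATUS = VALUE 13

c1: issue SUB r1<-Add1 | r0:9,r1:Add1,r2:1,r3:1,r4:1,r5:9
c2: issue MUL r2<-Mul1 | r0:9,r1:Add1,r2:Mul1,r3:1,r4:1,r5:9
c3: CDB Add1=-4; issue SUB r5<-Add1 | r0:9,r1:-4,r2:Mul1,r3:1,r4:1,r5:Add1
c4: issue SUB r1<-Add2 | r0:9,r1:Add2,r2:Mul1,r3:1,r4:1,r5:Add1
c5: CDB Add1=13; issue SUB r5<-Add1 | r0:9,r1:Add2,r2:Mul1,r3:1,r4:1,r5:Add1
c6: - | r0:9,r1:Add2,r2:Mul1,r3:1,r4:1,r5:Add1
c7: CDB Mul1=9 | r0:9,r1:Add2,r2:9,r3:1,r4:1,r5:Add1
c8: - | r0:9,r1:Add2,r2:9,r3:1,r4:1,r5:Add1
c9: CDB Add2=-4 | r0:9,r1:-4,r2:9,r3:1,r4:1,r5:Add1
c10: - | r0:9,r1:-4,r2:9,r3:1,r4:1,r5:Add1
c11: CDB Add1=13 | r0:9,r1:-4,r2:9,r3:1,r4:1,r5:13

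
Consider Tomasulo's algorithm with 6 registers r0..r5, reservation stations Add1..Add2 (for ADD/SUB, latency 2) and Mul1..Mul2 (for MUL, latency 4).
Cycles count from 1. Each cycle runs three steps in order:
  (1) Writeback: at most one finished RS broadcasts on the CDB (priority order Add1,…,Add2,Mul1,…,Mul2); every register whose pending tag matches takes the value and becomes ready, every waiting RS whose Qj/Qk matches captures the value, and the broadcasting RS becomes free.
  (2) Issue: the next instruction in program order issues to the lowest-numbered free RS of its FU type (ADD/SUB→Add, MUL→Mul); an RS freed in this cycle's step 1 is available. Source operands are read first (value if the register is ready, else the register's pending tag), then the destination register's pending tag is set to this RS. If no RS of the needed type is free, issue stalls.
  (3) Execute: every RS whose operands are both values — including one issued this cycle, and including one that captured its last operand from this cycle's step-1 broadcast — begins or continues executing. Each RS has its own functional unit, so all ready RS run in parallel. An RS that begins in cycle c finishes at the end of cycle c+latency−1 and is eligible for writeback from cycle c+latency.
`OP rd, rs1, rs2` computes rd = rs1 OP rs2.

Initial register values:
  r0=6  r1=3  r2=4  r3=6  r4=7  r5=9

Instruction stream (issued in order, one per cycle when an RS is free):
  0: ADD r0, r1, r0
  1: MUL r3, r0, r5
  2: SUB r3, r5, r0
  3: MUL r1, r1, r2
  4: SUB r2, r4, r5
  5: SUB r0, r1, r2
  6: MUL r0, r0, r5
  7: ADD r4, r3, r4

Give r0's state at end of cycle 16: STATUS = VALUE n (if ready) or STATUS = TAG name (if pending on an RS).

  c1: issue ADD r0<-Add1  regs: r0:Add1,r1:3,r2:4,r3:6,r4:7,r5:9
  c2: issue MUL r3<-Mul1  regs: r0:Add1,r1:3,r2:4,r3:Mul1,r4:7,r5:9
  c3: CDB Add1=9; issue SUB r3<-Add1  regs: r0:9,r1:3,r2:4,r3:Add1,r4:7,r5:9
  c4: issue MUL r1<-Mul2  regs: r0:9,r1:Mul2,r2:4,r3:Add1,r4:7,r5:9
  c5: CDB Add1=0; issue SUB r2<-Add1  regs: r0:9,r1:Mul2,r2:Add1,r3:0,r4:7,r5:9
  c6: issue SUB r0<-Add2  regs: r0:Add2,r1:Mul2,r2:Add1,r3:0,r4:7,r5:9
  c7: CDB Add1=-2; stall  regs: r0:Add2,r1:Mul2,r2:-2,r3:0,r4:7,r5:9
  c8: CDB Mul1=81; issue MUL r0<-Mul1  regs: r0:Mul1,r1:Mul2,r2:-2,r3:0,r4:7,r5:9
  c9: CDB Mul2=12; issue ADD r4<-Add1  regs: r0:Mul1,r1:12,r2:-2,r3:0,r4:Add1,r5:9
  c10: -  regs: r0:Mul1,r1:12,r2:-2,r3:0,r4:Add1,r5:9
  c11: CDB Add1=7  regs: r0:Mul1,r1:12,r2:-2,r3:0,r4:7,r5:9
  c12: CDB Add2=14  regs: r0:Mul1,r1:12,r2:-2,r3:0,r4:7,r5:9
  c13: -  regs: r0:Mul1,r1:12,r2:-2,r3:0,r4:7,r5:9
  c14: -  regs: r0:Mul1,r1:12,r2:-2,r3:0,r4:7,r5:9
  c15: -  regs: r0:Mul1,r1:12,r2:-2,r3:0,r4:7,r5:9
  c16: CDB Mul1=126  regs: r0:126,r1:12,r2:-2,r3:0,r4:7,r5:9

STATUS = VALUE 126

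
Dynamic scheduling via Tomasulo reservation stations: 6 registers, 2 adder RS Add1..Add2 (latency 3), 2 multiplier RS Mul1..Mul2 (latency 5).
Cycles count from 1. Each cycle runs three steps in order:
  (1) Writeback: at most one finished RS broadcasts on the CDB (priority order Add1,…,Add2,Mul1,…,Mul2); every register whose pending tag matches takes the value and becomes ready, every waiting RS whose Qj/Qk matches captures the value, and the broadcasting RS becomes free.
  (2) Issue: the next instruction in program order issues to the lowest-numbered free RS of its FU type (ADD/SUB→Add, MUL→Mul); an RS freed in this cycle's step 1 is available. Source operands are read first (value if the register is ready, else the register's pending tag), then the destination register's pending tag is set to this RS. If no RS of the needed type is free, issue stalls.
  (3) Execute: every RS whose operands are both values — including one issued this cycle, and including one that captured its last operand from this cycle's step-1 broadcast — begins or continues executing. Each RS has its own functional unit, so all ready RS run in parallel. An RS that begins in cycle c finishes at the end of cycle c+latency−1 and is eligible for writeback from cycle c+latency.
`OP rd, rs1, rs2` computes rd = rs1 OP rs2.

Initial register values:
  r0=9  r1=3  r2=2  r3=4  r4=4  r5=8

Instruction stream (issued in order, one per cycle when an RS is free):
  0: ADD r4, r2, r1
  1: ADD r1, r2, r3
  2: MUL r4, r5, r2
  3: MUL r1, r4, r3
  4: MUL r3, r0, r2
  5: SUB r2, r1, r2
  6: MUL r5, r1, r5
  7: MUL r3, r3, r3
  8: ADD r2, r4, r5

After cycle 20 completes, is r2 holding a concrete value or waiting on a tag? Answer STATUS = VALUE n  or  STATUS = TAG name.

STATUS = TAG Add2

cycle 1: issue ADD r4<-Add1 // r0:9,r1:3,r2:2,r3:4,r4:Add1,r5:8
cycle 2: issue ADD r1<-Add2 // r0:9,r1:Add2,r2:2,r3:4,r4:Add1,r5:8
cycle 3: issue MUL r4<-Mul1 // r0:9,r1:Add2,r2:2,r3:4,r4:Mul1,r5:8
cycle 4: CDB Add1=5; issue MUL r1<-Mul2 // r0:9,r1:Mul2,r2:2,r3:4,r4:Mul1,r5:8
cycle 5: CDB Add2=6; stall // r0:9,r1:Mul2,r2:2,r3:4,r4:Mul1,r5:8
cycle 6: stall // r0:9,r1:Mul2,r2:2,r3:4,r4:Mul1,r5:8
cycle 7: stall // r0:9,r1:Mul2,r2:2,r3:4,r4:Mul1,r5:8
cycle 8: CDB Mul1=16; issue MUL r3<-Mul1 // r0:9,r1:Mul2,r2:2,r3:Mul1,r4:16,r5:8
cycle 9: issue SUB r2<-Add1 // r0:9,r1:Mul2,r2:Add1,r3:Mul1,r4:16,r5:8
cycle 10: stall // r0:9,r1:Mul2,r2:Add1,r3:Mul1,r4:16,r5:8
cycle 11: stall // r0:9,r1:Mul2,r2:Add1,r3:Mul1,r4:16,r5:8
cycle 12: stall // r0:9,r1:Mul2,r2:Add1,r3:Mul1,r4:16,r5:8
cycle 13: CDB Mul1=18; issue MUL r5<-Mul1 // r0:9,r1:Mul2,r2:Add1,r3:18,r4:16,r5:Mul1
cycle 14: CDB Mul2=64; issue MUL r3<-Mul2 // r0:9,r1:64,r2:Add1,r3:Mul2,r4:16,r5:Mul1
cycle 15: issue ADD r2<-Add2 // r0:9,r1:64,r2:Add2,r3:Mul2,r4:16,r5:Mul1
cycle 16: - // r0:9,r1:64,r2:Add2,r3:Mul2,r4:16,r5:Mul1
cycle 17: CDB Add1=62 // r0:9,r1:64,r2:Add2,r3:Mul2,r4:16,r5:Mul1
cycle 18: - // r0:9,r1:64,r2:Add2,r3:Mul2,r4:16,r5:Mul1
cycle 19: CDB Mul1=512 // r0:9,r1:64,r2:Add2,r3:Mul2,r4:16,r5:512
cycle 20: CDB Mul2=324 // r0:9,r1:64,r2:Add2,r3:324,r4:16,r5:512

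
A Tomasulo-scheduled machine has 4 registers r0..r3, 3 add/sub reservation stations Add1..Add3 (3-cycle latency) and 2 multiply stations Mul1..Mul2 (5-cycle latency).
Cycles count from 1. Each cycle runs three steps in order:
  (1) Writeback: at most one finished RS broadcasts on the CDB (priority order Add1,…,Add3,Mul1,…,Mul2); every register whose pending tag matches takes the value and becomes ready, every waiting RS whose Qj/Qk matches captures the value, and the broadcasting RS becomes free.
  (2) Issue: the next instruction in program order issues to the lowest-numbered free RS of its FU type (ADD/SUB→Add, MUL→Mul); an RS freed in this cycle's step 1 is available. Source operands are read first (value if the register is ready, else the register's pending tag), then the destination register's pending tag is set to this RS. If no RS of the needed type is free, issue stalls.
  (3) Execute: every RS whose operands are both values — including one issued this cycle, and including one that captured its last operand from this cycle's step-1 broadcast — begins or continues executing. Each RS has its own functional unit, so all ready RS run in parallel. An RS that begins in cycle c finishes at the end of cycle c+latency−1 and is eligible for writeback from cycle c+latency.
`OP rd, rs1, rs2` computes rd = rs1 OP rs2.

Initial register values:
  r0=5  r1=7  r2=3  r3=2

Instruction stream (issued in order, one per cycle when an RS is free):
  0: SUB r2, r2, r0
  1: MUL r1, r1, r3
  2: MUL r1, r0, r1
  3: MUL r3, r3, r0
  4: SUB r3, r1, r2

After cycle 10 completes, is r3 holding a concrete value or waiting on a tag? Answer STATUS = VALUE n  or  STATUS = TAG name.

STATUS = TAG Add1

cycle 1: issue SUB r2<-Add1 // r0:5,r1:7,r2:Add1,r3:2
cycle 2: issue MUL r1<-Mul1 // r0:5,r1:Mul1,r2:Add1,r3:2
cycle 3: issue MUL r1<-Mul2 // r0:5,r1:Mul2,r2:Add1,r3:2
cycle 4: CDB Add1=-2; stall // r0:5,r1:Mul2,r2:-2,r3:2
cycle 5: stall // r0:5,r1:Mul2,r2:-2,r3:2
cycle 6: stall // r0:5,r1:Mul2,r2:-2,r3:2
cycle 7: CDB Mul1=14; issue MUL r3<-Mul1 // r0:5,r1:Mul2,r2:-2,r3:Mul1
cycle 8: issue SUB r3<-Add1 // r0:5,r1:Mul2,r2:-2,r3:Add1
cycle 9: - // r0:5,r1:Mul2,r2:-2,r3:Add1
cycle 10: - // r0:5,r1:Mul2,r2:-2,r3:Add1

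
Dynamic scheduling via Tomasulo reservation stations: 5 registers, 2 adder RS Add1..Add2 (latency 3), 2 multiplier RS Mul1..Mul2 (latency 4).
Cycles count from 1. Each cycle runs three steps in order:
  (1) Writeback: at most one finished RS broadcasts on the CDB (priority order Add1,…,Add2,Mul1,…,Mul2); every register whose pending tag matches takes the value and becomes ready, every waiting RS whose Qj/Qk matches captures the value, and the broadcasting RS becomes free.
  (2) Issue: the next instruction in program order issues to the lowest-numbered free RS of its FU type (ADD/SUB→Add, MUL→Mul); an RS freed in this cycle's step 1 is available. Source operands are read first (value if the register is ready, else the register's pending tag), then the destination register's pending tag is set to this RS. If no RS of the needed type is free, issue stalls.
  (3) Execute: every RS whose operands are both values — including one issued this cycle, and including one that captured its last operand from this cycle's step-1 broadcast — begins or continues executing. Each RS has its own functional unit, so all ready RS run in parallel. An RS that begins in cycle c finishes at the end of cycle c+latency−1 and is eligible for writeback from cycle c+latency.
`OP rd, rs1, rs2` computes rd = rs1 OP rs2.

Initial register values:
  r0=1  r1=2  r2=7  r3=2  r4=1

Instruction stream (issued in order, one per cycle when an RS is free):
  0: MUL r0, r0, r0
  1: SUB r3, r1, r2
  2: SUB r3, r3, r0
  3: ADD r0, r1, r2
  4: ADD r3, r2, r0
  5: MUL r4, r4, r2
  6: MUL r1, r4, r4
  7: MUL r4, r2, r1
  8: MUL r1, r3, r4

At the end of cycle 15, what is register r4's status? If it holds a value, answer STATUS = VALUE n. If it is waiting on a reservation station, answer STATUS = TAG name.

cycle 1: issue MUL r0<-Mul1 // r0:Mul1,r1:2,r2:7,r3:2,r4:1
cycle 2: issue SUB r3<-Add1 // r0:Mul1,r1:2,r2:7,r3:Add1,r4:1
cycle 3: issue SUB r3<-Add2 // r0:Mul1,r1:2,r2:7,r3:Add2,r4:1
cycle 4: stall // r0:Mul1,r1:2,r2:7,r3:Add2,r4:1
cycle 5: CDB Add1=-5; issue ADD r0<-Add1 // r0:Add1,r1:2,r2:7,r3:Add2,r4:1
cycle 6: CDB Mul1=1; stall // r0:Add1,r1:2,r2:7,r3:Add2,r4:1
cycle 7: stall // r0:Add1,r1:2,r2:7,r3:Add2,r4:1
cycle 8: CDB Add1=9; issue ADD r3<-Add1 // r0:9,r1:2,r2:7,r3:Add1,r4:1
cycle 9: CDB Add2=-6; issue MUL r4<-Mul1 // r0:9,r1:2,r2:7,r3:Add1,r4:Mul1
cycle 10: issue MUL r1<-Mul2 // r0:9,r1:Mul2,r2:7,r3:Add1,r4:Mul1
cycle 11: CDB Add1=16; stall // r0:9,r1:Mul2,r2:7,r3:16,r4:Mul1
cycle 12: stall // r0:9,r1:Mul2,r2:7,r3:16,r4:Mul1
cycle 13: CDB Mul1=7; issue MUL r4<-Mul1 // r0:9,r1:Mul2,r2:7,r3:16,r4:Mul1
cycle 14: stall // r0:9,r1:Mul2,r2:7,r3:16,r4:Mul1
cycle 15: stall // r0:9,r1:Mul2,r2:7,r3:16,r4:Mul1

STATUS = TAG Mul1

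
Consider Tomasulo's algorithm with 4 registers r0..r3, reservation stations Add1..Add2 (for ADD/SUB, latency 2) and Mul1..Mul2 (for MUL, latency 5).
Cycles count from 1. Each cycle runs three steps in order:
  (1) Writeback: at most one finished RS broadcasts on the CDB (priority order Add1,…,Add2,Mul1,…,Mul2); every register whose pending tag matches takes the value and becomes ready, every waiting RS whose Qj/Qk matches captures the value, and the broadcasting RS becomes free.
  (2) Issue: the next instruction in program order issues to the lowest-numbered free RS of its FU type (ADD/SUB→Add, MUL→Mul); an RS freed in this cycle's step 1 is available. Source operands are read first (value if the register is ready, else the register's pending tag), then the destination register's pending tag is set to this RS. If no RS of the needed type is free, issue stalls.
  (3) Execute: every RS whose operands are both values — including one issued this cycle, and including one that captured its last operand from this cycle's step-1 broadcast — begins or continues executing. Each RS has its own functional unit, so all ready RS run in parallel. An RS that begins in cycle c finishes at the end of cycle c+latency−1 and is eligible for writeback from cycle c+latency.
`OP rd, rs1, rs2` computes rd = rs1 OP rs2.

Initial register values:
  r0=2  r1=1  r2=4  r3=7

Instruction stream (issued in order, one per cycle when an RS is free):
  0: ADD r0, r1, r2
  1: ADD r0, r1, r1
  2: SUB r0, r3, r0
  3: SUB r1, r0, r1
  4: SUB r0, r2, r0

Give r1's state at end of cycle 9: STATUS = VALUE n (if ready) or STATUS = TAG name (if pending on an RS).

STATUS = VALUE 4

  c1: issue ADD r0<-Add1  regs: r0:Add1,r1:1,r2:4,r3:7
  c2: issue ADD r0<-Add2  regs: r0:Add2,r1:1,r2:4,r3:7
  c3: CDB Add1=5; issue SUB r0<-Add1  regs: r0:Add1,r1:1,r2:4,r3:7
  c4: CDB Add2=2; issue SUB r1<-Add2  regs: r0:Add1,r1:Add2,r2:4,r3:7
  c5: stall  regs: r0:Add1,r1:Add2,r2:4,r3:7
  c6: CDB Add1=5; issue SUB r0<-Add1  regs: r0:Add1,r1:Add2,r2:4,r3:7
  c7: -  regs: r0:Add1,r1:Add2,r2:4,r3:7
  c8: CDB Add1=-1  regs: r0:-1,r1:Add2,r2:4,r3:7
  c9: CDB Add2=4  regs: r0:-1,r1:4,r2:4,r3:7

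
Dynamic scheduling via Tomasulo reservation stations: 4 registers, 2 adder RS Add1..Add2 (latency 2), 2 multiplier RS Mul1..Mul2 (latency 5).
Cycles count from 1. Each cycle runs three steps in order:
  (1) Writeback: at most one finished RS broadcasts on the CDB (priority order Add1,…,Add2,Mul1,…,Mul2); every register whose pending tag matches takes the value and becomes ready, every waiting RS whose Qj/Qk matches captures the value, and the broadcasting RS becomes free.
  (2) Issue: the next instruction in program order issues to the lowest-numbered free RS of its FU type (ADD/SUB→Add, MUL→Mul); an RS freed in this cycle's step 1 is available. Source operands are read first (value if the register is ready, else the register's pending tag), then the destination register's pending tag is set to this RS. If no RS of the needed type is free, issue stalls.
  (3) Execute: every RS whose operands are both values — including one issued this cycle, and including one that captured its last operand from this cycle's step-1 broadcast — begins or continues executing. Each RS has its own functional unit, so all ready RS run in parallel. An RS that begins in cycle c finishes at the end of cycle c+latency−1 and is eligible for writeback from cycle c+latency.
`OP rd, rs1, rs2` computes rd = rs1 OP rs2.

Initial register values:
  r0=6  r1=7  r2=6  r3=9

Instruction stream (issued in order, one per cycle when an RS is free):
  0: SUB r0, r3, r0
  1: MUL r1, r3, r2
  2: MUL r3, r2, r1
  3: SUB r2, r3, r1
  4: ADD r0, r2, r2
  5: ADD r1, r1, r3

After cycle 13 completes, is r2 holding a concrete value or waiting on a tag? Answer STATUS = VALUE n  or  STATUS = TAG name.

c1: issue SUB r0<-Add1 | r0:Add1,r1:7,r2:6,r3:9
c2: issue MUL r1<-Mul1 | r0:Add1,r1:Mul1,r2:6,r3:9
c3: CDB Add1=3; issue MUL r3<-Mul2 | r0:3,r1:Mul1,r2:6,r3:Mul2
c4: issue SUB r2<-Add1 | r0:3,r1:Mul1,r2:Add1,r3:Mul2
c5: issue ADD r0<-Add2 | r0:Add2,r1:Mul1,r2:Add1,r3:Mul2
c6: stall | r0:Add2,r1:Mul1,r2:Add1,r3:Mul2
c7: CDB Mul1=54; stall | r0:Add2,r1:54,r2:Add1,r3:Mul2
c8: stall | r0:Add2,r1:54,r2:Add1,r3:Mul2
c9: stall | r0:Add2,r1:54,r2:Add1,r3:Mul2
c10: stall | r0:Add2,r1:54,r2:Add1,r3:Mul2
c11: stall | r0:Add2,r1:54,r2:Add1,r3:Mul2
c12: CDB Mul2=324; stall | r0:Add2,r1:54,r2:Add1,r3:324
c13: stall | r0:Add2,r1:54,r2:Add1,r3:324

STATUS = TAG Add1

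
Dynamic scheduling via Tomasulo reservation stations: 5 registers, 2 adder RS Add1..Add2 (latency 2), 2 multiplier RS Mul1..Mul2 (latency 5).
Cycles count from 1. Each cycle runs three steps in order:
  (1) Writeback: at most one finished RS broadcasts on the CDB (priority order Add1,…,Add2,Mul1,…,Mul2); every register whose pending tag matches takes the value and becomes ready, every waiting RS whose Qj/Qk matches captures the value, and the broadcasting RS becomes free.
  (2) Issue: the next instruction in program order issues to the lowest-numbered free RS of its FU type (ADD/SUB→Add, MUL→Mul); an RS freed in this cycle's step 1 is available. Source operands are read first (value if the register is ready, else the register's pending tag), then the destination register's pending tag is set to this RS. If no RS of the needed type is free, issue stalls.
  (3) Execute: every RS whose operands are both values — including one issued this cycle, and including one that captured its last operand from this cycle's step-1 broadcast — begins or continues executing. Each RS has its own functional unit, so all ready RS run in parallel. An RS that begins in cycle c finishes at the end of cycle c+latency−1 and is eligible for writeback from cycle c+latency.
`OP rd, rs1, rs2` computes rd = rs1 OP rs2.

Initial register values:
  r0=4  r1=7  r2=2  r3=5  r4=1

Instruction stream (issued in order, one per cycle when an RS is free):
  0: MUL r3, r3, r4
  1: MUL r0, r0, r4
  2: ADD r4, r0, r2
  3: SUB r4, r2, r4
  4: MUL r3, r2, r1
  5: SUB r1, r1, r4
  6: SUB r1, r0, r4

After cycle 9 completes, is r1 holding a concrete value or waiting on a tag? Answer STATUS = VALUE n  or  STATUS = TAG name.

c1: issue MUL r3<-Mul1 | r0:4,r1:7,r2:2,r3:Mul1,r4:1
c2: issue MUL r0<-Mul2 | r0:Mul2,r1:7,r2:2,r3:Mul1,r4:1
c3: issue ADD r4<-Add1 | r0:Mul2,r1:7,r2:2,r3:Mul1,r4:Add1
c4: issue SUB r4<-Add2 | r0:Mul2,r1:7,r2:2,r3:Mul1,r4:Add2
c5: stall | r0:Mul2,r1:7,r2:2,r3:Mul1,r4:Add2
c6: CDB Mul1=5; issue MUL r3<-Mul1 | r0:Mul2,r1:7,r2:2,r3:Mul1,r4:Add2
c7: CDB Mul2=4; stall | r0:4,r1:7,r2:2,r3:Mul1,r4:Add2
c8: stall | r0:4,r1:7,r2:2,r3:Mul1,r4:Add2
c9: CDB Add1=6; issue SUB r1<-Add1 | r0:4,r1:Add1,r2:2,r3:Mul1,r4:Add2

STATUS = TAG Add1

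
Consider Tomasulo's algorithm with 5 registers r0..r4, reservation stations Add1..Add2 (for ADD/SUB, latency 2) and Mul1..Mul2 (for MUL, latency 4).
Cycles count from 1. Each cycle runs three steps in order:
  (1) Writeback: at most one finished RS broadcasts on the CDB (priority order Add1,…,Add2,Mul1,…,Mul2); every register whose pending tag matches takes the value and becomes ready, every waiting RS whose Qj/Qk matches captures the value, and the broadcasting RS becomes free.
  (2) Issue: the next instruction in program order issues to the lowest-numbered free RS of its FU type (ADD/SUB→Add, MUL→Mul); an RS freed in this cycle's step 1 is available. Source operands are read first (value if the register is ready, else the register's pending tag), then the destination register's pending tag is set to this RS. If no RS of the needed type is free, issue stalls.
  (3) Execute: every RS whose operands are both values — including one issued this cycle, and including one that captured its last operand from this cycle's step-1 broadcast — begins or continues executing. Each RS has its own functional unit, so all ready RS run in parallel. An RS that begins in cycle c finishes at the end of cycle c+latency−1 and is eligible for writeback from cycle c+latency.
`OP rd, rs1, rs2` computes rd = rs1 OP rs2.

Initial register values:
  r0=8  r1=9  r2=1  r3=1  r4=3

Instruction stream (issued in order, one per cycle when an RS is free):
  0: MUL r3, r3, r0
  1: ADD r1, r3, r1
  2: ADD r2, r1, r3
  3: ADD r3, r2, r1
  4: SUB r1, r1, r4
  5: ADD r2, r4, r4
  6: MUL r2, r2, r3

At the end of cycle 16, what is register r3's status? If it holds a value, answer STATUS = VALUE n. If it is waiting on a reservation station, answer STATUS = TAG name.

cycle 1: issue MUL r3<-Mul1 // r0:8,r1:9,r2:1,r3:Mul1,r4:3
cycle 2: issue ADD r1<-Add1 // r0:8,r1:Add1,r2:1,r3:Mul1,r4:3
cycle 3: issue ADD r2<-Add2 // r0:8,r1:Add1,r2:Add2,r3:Mul1,r4:3
cycle 4: stall // r0:8,r1:Add1,r2:Add2,r3:Mul1,r4:3
cycle 5: CDB Mul1=8; stall // r0:8,r1:Add1,r2:Add2,r3:8,r4:3
cycle 6: stall // r0:8,r1:Add1,r2:Add2,r3:8,r4:3
cycle 7: CDB Add1=17; issue ADD r3<-Add1 // r0:8,r1:17,r2:Add2,r3:Add1,r4:3
cycle 8: stall // r0:8,r1:17,r2:Add2,r3:Add1,r4:3
cycle 9: CDB Add2=25; issue SUB r1<-Add2 // r0:8,r1:Add2,r2:25,r3:Add1,r4:3
cycle 10: stall // r0:8,r1:Add2,r2:25,r3:Add1,r4:3
cycle 11: CDB Add1=42; issue ADD r2<-Add1 // r0:8,r1:Add2,r2:Add1,r3:42,r4:3
cycle 12: CDB Add2=14; issue MUL r2<-Mul1 // r0:8,r1:14,r2:Mul1,r3:42,r4:3
cycle 13: CDB Add1=6 // r0:8,r1:14,r2:Mul1,r3:42,r4:3
cycle 14: - // r0:8,r1:14,r2:Mul1,r3:42,r4:3
cycle 15: - // r0:8,r1:14,r2:Mul1,r3:42,r4:3
cycle 16: - // r0:8,r1:14,r2:Mul1,r3:42,r4:3

STATUS = VALUE 42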